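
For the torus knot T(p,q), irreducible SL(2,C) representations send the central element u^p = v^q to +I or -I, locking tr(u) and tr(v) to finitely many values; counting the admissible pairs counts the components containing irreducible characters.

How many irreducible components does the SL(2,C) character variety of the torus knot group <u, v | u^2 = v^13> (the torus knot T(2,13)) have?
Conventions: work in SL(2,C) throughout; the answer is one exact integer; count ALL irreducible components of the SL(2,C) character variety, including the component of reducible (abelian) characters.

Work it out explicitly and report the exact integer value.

In the torus knot group T(2,13), u^2 = v^13 is central, so an irreducible representation sends it to +I or -I (Schur).
This locks tr(u) to 2*cos(pi*alpha/2), alpha in 1..1, and tr(v) to 2*cos(pi*beta/13), beta in 1..12, on each component of irreducible characters.
u^2 = (-1)^alpha I and v^13 = (-1)^beta I must agree, so alpha and beta have equal parity.
Enumerate parity-matched pairs: 1*6 odd-odd plus 0*6 even-even gives 6.
components with irreducible characters: 6; plus the single component of reducible (abelian) characters: total 7.

7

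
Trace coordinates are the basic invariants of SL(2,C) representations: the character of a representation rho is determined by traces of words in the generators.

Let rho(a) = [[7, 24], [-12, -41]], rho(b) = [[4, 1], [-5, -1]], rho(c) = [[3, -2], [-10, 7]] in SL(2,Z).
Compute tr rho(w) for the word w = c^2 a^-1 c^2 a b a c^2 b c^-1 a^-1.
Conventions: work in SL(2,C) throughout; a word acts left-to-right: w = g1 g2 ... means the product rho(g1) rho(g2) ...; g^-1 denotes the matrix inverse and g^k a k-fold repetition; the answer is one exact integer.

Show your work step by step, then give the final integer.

33558898430597

rho(c) = [[3, -2], [-10, 7]]
... * rho(c) = [[3, -2], [-10, 7]]  ->  [[29, -20], [-100, 69]]
... * rho(a^-1) = [[-41, -24], [12, 7]]  ->  [[-1429, -836], [4928, 2883]]
... * rho(c) = [[3, -2], [-10, 7]]  ->  [[4073, -2994], [-14046, 10325]]
... * rho(c) = [[3, -2], [-10, 7]]  ->  [[42159, -29104], [-145388, 100367]]
... * rho(a) = [[7, 24], [-12, -41]]  ->  [[644361, 2205080], [-2222120, -7604359]]
... * rho(b) = [[4, 1], [-5, -1]]  ->  [[-8447956, -1560719], [29133315, 5382239]]
... * rho(a) = [[7, 24], [-12, -41]]  ->  [[-40407064, -138761465], [139346337, 478527761]]
... * rho(c) = [[3, -2], [-10, 7]]  ->  [[1266393458, -890516127], [-4367238599, 3071001653]]
... * rho(c) = [[3, -2], [-10, 7]]  ->  [[12704341644, -8766399805], [-43811732327, 30231488769]]
... * rho(b) = [[4, 1], [-5, -1]]  ->  [[94649365601, 21470741449], [-326404373153, -74043221096]]
... * rho(c^-1) = [[7, 2], [10, 3]]  ->  [[877252973697, 253710955549], [-3025262823031, -874938409594]]
... * rho(a^-1) = [[-41, -24], [12, 7]]  ->  [[-32922840454989, -19278094679885], [113536514829143, 66481738885586]]
tr = -32922840454989 + 66481738885586 = 33558898430597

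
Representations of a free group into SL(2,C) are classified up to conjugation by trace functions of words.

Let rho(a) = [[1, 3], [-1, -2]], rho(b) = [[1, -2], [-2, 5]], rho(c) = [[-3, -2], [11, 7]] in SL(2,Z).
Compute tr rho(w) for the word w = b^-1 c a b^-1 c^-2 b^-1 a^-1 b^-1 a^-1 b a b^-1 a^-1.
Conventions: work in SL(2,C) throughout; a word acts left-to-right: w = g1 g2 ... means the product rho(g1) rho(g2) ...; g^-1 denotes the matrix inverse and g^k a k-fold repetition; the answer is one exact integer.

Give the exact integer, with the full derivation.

8262150

rho(b^-1) = [[5, 2], [2, 1]]
... * rho(c) = [[-3, -2], [11, 7]]  ->  [[7, 4], [5, 3]]
... * rho(a) = [[1, 3], [-1, -2]]  ->  [[3, 13], [2, 9]]
... * rho(b^-1) = [[5, 2], [2, 1]]  ->  [[41, 19], [28, 13]]
... * rho(c^-1) = [[7, 2], [-11, -3]]  ->  [[78, 25], [53, 17]]
... * rho(c^-1) = [[7, 2], [-11, -3]]  ->  [[271, 81], [184, 55]]
... * rho(b^-1) = [[5, 2], [2, 1]]  ->  [[1517, 623], [1030, 423]]
... * rho(a^-1) = [[-2, -3], [1, 1]]  ->  [[-2411, -3928], [-1637, -2667]]
... * rho(b^-1) = [[5, 2], [2, 1]]  ->  [[-19911, -8750], [-13519, -5941]]
... * rho(a^-1) = [[-2, -3], [1, 1]]  ->  [[31072, 50983], [21097, 34616]]
... * rho(b) = [[1, -2], [-2, 5]]  ->  [[-70894, 192771], [-48135, 130886]]
... * rho(a) = [[1, 3], [-1, -2]]  ->  [[-263665, -598224], [-179021, -406177]]
... * rho(b^-1) = [[5, 2], [2, 1]]  ->  [[-2514773, -1125554], [-1707459, -764219]]
... * rho(a^-1) = [[-2, -3], [1, 1]]  ->  [[3903992, 6418765], [2650699, 4358158]]
tr = 3903992 + 4358158 = 8262150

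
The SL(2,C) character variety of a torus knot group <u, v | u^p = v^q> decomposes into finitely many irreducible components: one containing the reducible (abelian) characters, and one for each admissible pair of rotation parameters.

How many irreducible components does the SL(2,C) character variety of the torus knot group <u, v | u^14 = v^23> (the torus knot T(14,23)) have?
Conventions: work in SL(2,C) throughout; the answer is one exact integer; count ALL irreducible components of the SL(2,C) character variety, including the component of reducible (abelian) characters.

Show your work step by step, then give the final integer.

144

Gamma = < u, v | u^14 = v^23 > (torus knot T(14,23)); the central element u^14 = v^23 acts as +I or -I in any irreducible SL(2,C) representation.
On an irreducible component, tr(u) is locked at 2*cos(pi*alpha/14) for some alpha in 1..13, and tr(v) at 2*cos(pi*beta/23) for some beta in 1..22.
The two central values (-1)^alpha I and (-1)^beta I must be the same matrix, so alpha and beta share a parity.
Counting: 7 odd alphas x 11 odd betas + 6 even alphas x 11 even betas = 77 + 66 = 143.
components with irreducible characters: 143; plus the single component of reducible (abelian) characters: total 144.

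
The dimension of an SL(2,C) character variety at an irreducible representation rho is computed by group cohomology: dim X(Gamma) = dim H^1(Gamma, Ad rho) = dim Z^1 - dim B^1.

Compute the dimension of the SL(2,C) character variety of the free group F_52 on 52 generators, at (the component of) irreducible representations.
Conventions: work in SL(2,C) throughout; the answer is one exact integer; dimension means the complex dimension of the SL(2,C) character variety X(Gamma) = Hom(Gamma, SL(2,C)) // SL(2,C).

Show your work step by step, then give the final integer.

The free group F_52: 52 generators, no relators.
So Z^1 = (sl_2)^52 in full: dim Z^1 = 156.
At an irreducible rho the centralizer of the image in sl_2 is 0, so the coboundary map sl_2 -> Z^1 is injective: dim B^1 = 3.
dim X = dim H^1 = dim Z^1 - dim B^1 = 156 - 3 = 153.

153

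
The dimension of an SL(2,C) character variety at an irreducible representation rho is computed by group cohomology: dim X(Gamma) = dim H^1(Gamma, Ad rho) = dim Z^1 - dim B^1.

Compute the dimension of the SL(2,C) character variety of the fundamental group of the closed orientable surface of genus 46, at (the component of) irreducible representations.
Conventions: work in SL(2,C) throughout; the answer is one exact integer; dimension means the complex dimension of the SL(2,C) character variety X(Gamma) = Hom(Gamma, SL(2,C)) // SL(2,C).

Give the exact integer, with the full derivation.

270

pi_1 of the closed genus-46 surface has 92 generators bound by the single product-of-commutators relator.
A cocycle assigns one sl_2 vector per generator subject to the relator condition d_2(z) = 0: dim of the unconstrained space is 3*2g = 276.
At an irreducible rho, H^2 = coker(d_2) vanishes (Poincare duality: H^2 is dual to H^0 = invariants = 0), so d_2 is surjective onto sl_2 and dim Z^1 = 276 - 3 = 273.
As always at irreducible rho, dim B^1 = 3.
dim H^1 = 273 - 3 = 270 = dim X.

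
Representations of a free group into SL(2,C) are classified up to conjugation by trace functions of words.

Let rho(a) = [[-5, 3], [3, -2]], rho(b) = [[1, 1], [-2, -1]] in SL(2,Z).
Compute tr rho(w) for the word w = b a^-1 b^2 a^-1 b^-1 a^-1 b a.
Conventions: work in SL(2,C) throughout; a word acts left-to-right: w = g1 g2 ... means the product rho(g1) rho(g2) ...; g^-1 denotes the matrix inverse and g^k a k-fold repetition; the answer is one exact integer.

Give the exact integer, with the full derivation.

rho(b) = [[1, 1], [-2, -1]]
... * rho(a^-1) = [[-2, -3], [-3, -5]]  ->  [[-5, -8], [7, 11]]
... * rho(b) = [[1, 1], [-2, -1]]  ->  [[11, 3], [-15, -4]]
... * rho(b) = [[1, 1], [-2, -1]]  ->  [[5, 8], [-7, -11]]
... * rho(a^-1) = [[-2, -3], [-3, -5]]  ->  [[-34, -55], [47, 76]]
... * rho(b^-1) = [[-1, -1], [2, 1]]  ->  [[-76, -21], [105, 29]]
... * rho(a^-1) = [[-2, -3], [-3, -5]]  ->  [[215, 333], [-297, -460]]
... * rho(b) = [[1, 1], [-2, -1]]  ->  [[-451, -118], [623, 163]]
... * rho(a) = [[-5, 3], [3, -2]]  ->  [[1901, -1117], [-2626, 1543]]
tr = 1901 + 1543 = 3444

3444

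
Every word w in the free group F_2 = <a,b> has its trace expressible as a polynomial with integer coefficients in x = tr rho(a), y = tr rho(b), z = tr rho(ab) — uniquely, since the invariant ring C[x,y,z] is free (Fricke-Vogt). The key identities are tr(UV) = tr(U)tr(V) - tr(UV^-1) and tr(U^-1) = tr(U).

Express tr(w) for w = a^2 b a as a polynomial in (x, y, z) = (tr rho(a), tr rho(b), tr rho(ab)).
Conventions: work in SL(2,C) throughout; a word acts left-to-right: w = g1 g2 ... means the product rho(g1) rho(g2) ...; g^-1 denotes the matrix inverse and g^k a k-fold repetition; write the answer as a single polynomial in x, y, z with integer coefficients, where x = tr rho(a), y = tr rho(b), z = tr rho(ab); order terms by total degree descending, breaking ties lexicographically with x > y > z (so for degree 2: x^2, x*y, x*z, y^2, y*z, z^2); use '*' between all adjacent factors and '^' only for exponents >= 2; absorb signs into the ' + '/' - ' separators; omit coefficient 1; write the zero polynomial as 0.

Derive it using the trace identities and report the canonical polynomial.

x^2*z - x*y - z

tr(b a^2) = tr(a) tr(b a) - tr(b) = x*z - y
tr(a^2 b a) = tr(a) tr(b a^2) - tr(b a) = x^2*z - x*y - z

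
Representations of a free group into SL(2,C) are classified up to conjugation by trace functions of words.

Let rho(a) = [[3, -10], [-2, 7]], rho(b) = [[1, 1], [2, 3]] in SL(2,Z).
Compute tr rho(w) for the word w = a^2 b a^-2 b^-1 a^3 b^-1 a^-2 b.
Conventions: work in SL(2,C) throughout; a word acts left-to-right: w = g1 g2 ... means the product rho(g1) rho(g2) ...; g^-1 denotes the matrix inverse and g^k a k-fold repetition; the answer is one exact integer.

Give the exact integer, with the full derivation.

rho(a) = [[3, -10], [-2, 7]]
... * rho(a) = [[3, -10], [-2, 7]]  ->  [[29, -100], [-20, 69]]
... * rho(b) = [[1, 1], [2, 3]]  ->  [[-171, -271], [118, 187]]
... * rho(a^-1) = [[7, 10], [2, 3]]  ->  [[-1739, -2523], [1200, 1741]]
... * rho(a^-1) = [[7, 10], [2, 3]]  ->  [[-17219, -24959], [11882, 17223]]
... * rho(b^-1) = [[3, -1], [-2, 1]]  ->  [[-1739, -7740], [1200, 5341]]
... * rho(a) = [[3, -10], [-2, 7]]  ->  [[10263, -36790], [-7082, 25387]]
... * rho(a) = [[3, -10], [-2, 7]]  ->  [[104369, -360160], [-72020, 248529]]
... * rho(a) = [[3, -10], [-2, 7]]  ->  [[1033427, -3564810], [-713118, 2459903]]
... * rho(b^-1) = [[3, -1], [-2, 1]]  ->  [[10229901, -4598237], [-7059160, 3173021]]
... * rho(a^-1) = [[7, 10], [2, 3]]  ->  [[62412833, 88504299], [-43068078, -61072537]]
... * rho(a^-1) = [[7, 10], [2, 3]]  ->  [[613898429, 889641227], [-423621620, -613898391]]
... * rho(b) = [[1, 1], [2, 3]]  ->  [[2393180883, 3282822110], [-1651418402, -2265316793]]
tr = 2393180883 + -2265316793 = 127864090

127864090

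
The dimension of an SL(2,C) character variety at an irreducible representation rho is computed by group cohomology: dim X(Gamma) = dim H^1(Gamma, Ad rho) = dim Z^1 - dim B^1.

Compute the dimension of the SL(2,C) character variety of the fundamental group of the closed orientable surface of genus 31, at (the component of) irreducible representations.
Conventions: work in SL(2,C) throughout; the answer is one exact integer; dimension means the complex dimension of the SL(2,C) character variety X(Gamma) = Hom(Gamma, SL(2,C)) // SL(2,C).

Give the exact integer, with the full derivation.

180

pi_1 of the closed genus-31 surface has 62 generators bound by the single product-of-commutators relator.
Before the relator condition, cocycle space has dim 3*62 = 186.
d_2 is surjective at irreducible rho (its cokernel H^2 is dual to H^0 = 0), so dim Z^1 = 186 - 3 = 183.
Coboundaries contribute dim B^1 = 3 (injective at irreducible rho).
dim H^1 = 183 - 3 = 180 = dim X.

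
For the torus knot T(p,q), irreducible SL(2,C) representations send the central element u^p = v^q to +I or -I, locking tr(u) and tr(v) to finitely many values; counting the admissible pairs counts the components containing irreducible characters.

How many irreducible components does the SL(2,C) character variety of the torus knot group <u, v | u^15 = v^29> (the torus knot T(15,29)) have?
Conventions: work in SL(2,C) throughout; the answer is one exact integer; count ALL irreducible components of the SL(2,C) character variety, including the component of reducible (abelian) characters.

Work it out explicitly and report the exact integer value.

For T(15,29): irreducibility forces the central element u^15 = v^29 to one of +I, -I.
So on each irreducible component the traces are pinned: tr(u) = 2*cos(pi*alpha/15) with 1 <= alpha <= 14, tr(v) = 2*cos(pi*beta/29) with 1 <= beta <= 28.
u^15 = (-1)^alpha I and v^29 = (-1)^beta I must agree, so alpha and beta have equal parity.
count pairs: odd alpha (7 choices) x odd beta (14), plus even alpha (7) x even beta (14): 7*14 + 7*14 = 196.
That is 196 components of irreducible characters, and with the reducible (abelian) component the total is 197.

197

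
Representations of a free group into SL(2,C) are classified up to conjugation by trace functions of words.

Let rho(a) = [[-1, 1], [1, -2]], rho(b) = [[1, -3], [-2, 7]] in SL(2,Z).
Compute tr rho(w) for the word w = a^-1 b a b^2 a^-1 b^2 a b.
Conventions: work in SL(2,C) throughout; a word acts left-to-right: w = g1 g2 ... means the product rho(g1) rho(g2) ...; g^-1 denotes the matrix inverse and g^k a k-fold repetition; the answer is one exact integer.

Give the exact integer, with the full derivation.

331785

rho(a^-1) = [[-2, -1], [-1, -1]]
... * rho(b) = [[1, -3], [-2, 7]]  ->  [[0, -1], [1, -4]]
... * rho(a) = [[-1, 1], [1, -2]]  ->  [[-1, 2], [-5, 9]]
... * rho(b) = [[1, -3], [-2, 7]]  ->  [[-5, 17], [-23, 78]]
... * rho(b) = [[1, -3], [-2, 7]]  ->  [[-39, 134], [-179, 615]]
... * rho(a^-1) = [[-2, -1], [-1, -1]]  ->  [[-56, -95], [-257, -436]]
... * rho(b) = [[1, -3], [-2, 7]]  ->  [[134, -497], [615, -2281]]
... * rho(b) = [[1, -3], [-2, 7]]  ->  [[1128, -3881], [5177, -17812]]
... * rho(a) = [[-1, 1], [1, -2]]  ->  [[-5009, 8890], [-22989, 40801]]
... * rho(b) = [[1, -3], [-2, 7]]  ->  [[-22789, 77257], [-104591, 354574]]
tr = -22789 + 354574 = 331785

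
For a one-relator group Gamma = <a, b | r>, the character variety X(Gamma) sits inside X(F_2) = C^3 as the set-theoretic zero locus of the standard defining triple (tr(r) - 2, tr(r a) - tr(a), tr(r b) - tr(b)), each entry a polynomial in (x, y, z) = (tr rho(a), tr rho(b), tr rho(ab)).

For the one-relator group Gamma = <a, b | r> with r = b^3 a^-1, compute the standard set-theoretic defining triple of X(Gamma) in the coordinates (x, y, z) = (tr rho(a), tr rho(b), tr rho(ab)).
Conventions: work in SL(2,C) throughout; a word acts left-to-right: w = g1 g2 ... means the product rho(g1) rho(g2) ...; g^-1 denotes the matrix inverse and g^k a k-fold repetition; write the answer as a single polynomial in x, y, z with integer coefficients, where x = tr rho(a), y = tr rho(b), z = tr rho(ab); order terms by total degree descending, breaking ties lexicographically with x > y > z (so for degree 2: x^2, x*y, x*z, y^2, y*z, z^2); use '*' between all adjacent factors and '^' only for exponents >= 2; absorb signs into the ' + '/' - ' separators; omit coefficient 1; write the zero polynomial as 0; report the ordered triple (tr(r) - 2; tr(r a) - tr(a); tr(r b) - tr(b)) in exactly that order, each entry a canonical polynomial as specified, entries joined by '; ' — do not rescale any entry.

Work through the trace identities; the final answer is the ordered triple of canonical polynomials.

x*y^3 - y^2*z - 2*x*y + z - 2; y^3 - x - 3*y; x*y^4 - y^3*z - 3*x*y^2 + 2*y*z + x - y

trace(b^2) = trace(b)*trace(b) - trace(1) = y^2 - 2
trace(b^3) = trace(b)*trace(b^2) - trace(b) = y^3 - 3*y
trace(b a b) = trace(b)*trace(a b) - trace(a) = y*z - x
trace(b^3 a) = trace(b)*trace(b a b) - trace(b a) = y^2*z - x*y - z
trace(b^3 a^-1) = trace(b^3)*trace(a) - trace(b^3 a) = x*y^3 - y^2*z - 2*x*y + z
trace(b^4) = trace(b)*trace(b^3) - trace(b^2)  (reduce the b square) = y^4 - 4*y^2 + 2
trace(b^4 a) = trace(b)*trace(b a b^2) - trace(b a b)  (reduce the b square) = y^3*z - x*y^2 - 2*y*z + x
trace(b^3 a^-1 b) = trace(b^4)*trace(a) - trace(b^4 a)  (eliminate a^-1) = x*y^4 - y^3*z - 3*x*y^2 + 2*y*z + x
assemble the triple (trace(r) - 2; trace(r a) - x; trace(r b) - y)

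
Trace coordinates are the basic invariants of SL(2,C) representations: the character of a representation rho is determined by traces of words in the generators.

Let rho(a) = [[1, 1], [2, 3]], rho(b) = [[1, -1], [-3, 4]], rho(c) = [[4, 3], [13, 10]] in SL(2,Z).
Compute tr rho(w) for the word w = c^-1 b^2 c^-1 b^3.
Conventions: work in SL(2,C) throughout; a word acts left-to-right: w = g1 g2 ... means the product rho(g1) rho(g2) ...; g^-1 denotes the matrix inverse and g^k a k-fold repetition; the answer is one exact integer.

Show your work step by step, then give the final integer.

244527

rho(c^-1) = [[10, -3], [-13, 4]]
... * rho(b) = [[1, -1], [-3, 4]]  ->  [[19, -22], [-25, 29]]
... * rho(b) = [[1, -1], [-3, 4]]  ->  [[85, -107], [-112, 141]]
... * rho(c^-1) = [[10, -3], [-13, 4]]  ->  [[2241, -683], [-2953, 900]]
... * rho(b) = [[1, -1], [-3, 4]]  ->  [[4290, -4973], [-5653, 6553]]
... * rho(b) = [[1, -1], [-3, 4]]  ->  [[19209, -24182], [-25312, 31865]]
... * rho(b) = [[1, -1], [-3, 4]]  ->  [[91755, -115937], [-120907, 152772]]
tr = 91755 + 152772 = 244527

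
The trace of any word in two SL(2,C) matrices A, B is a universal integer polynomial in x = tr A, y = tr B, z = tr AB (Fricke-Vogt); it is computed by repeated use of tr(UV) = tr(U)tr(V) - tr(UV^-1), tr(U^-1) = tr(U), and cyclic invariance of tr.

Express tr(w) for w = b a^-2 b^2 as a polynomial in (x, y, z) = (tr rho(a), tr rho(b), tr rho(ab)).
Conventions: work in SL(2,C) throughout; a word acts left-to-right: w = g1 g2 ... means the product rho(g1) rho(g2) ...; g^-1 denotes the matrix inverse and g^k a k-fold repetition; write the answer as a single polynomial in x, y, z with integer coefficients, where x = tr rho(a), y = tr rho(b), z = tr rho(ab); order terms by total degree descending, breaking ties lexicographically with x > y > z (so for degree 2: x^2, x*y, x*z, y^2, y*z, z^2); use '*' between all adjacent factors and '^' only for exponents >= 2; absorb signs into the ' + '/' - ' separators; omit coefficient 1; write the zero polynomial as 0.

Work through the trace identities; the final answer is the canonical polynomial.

x^2*y^3 - x*y^2*z - 2*x^2*y - y^3 + x*z + 3*y

tr(b^2) = tr(b) tr(b) - tr(1) = y^2 - 2
reduce: tr(b^3) = tr(b) tr(b^2) - tr(b) = y^3 - 3*y
tr(a b^2) = tr(b) tr(a b) - tr(a) = y*z - x
reduce: tr(b^3 a) = tr(b) tr(a b^2) - tr(a b) = y^2*z - x*y - z
reduce: tr(a^-1 b^3) = tr(b^3) tr(a) - tr(b^3 a) = x*y^3 - y^2*z - 2*x*y + z
tr(b a^-2 b^2) = tr(a^-1 b^3) tr(a) - tr(a^-1 b^3 a) = x^2*y^3 - x*y^2*z - 2*x^2*y - y^3 + x*z + 3*y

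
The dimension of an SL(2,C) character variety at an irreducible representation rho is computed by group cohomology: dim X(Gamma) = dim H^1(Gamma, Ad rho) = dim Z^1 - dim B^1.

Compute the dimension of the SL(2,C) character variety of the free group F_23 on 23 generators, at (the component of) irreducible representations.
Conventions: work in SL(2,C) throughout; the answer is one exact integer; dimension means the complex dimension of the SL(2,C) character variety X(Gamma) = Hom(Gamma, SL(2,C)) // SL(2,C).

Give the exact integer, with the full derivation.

66

Gamma = F_23 has 23 generators and no relators.
So Z^1 = (sl_2)^23 in full: dim Z^1 = 69.
dim B^1 = 3: the coboundary map is injective because an irreducible image has centralizer 0 in sl_2.
dim H^1 = 69 - 3 = 66, which is dim X.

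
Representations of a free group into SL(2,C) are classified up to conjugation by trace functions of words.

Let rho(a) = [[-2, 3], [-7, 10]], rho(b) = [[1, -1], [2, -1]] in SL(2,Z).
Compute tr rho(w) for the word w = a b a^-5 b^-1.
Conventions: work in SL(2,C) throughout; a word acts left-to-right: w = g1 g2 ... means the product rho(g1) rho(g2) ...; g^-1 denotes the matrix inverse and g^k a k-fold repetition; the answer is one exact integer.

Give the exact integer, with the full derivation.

rho(a) = [[-2, 3], [-7, 10]]
... * rho(b) = [[1, -1], [2, -1]]  ->  [[4, -1], [13, -3]]
... * rho(a^-1) = [[10, -3], [7, -2]]  ->  [[33, -10], [109, -33]]
... * rho(a^-1) = [[10, -3], [7, -2]]  ->  [[260, -79], [859, -261]]
... * rho(a^-1) = [[10, -3], [7, -2]]  ->  [[2047, -622], [6763, -2055]]
... * rho(a^-1) = [[10, -3], [7, -2]]  ->  [[16116, -4897], [53245, -16179]]
... * rho(a^-1) = [[10, -3], [7, -2]]  ->  [[126881, -38554], [419197, -127377]]
... * rho(b^-1) = [[-1, 1], [-2, 1]]  ->  [[-49773, 88327], [-164443, 291820]]
tr = -49773 + 291820 = 242047

242047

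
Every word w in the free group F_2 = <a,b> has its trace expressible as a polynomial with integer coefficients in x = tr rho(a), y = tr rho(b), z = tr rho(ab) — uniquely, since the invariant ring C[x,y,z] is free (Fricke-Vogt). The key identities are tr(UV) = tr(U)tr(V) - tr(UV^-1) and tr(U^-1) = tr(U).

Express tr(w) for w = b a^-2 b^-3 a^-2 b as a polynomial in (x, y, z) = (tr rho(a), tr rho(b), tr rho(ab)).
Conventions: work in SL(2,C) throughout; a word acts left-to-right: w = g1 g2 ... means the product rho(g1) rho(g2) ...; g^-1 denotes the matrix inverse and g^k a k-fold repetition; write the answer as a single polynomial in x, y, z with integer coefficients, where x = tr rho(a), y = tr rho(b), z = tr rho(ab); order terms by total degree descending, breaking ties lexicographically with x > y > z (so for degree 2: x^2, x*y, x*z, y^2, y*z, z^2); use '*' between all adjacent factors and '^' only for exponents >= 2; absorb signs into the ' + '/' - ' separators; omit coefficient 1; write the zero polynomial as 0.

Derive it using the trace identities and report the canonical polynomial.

x^3*y^4*z - x^4*y^3 - x^2*y^5 - x^2*y^3*z^2 - x^3*y^2*z + x^4*y + 5*x^2*y^3 + x^2*y*z^2 + x^3*z - 5*x^2*y - 2*x*z + y

tr(a^-1) = tr(a) = x
tr(b^2 a) = tr(b)*tr(a b) - tr(a) = y*z - x
tr(b^2) = tr(b)*tr(b) - tr(1) = y^2 - 2
tr(a b^2 a) = tr(a)*tr(b^2 a) - tr(b^2) = x*y*z - x^2 - y^2 + 2
tr(a b a b) = tr(a b)*tr(a b) - tr(1)   [split at repeated a] = z^2 - 2
tr(a b a) = tr(a)*tr(b a) - tr(b) = x*z - y
tr(a b^2 a b) = tr(b)*tr(a b a b) - tr(a b a) = y*z^2 - x*z - y
tr(b^-1 a b^2 a) = tr(a b^2 a)*tr(b) - tr(a b^2 a b) = x*y^2*z - x^2*y - y^3 - y*z^2 + x*z + 3*y
tr(a b^2 a^-1 b^-1) = tr(b^-1 a b^2)*tr(a) - tr(b^-1 a b^2 a) = -x*y^2*z + x^2*y + y^3 + y*z^2 - 3*y
tr(b^2 a^-1 b^-2 a) = tr(a b^2 a^-1 b^-1)*tr(b) - tr(a b^2 a^-1) = -x*y^3*z + x^2*y^2 + y^4 + y^2*z^2 - 4*y^2 + 2
tr(b^-2 a^-1 b^2 a^-1) = tr(b^2 a^-1 b^-2)*tr(a) - tr(b^2 a^-1 b^-2 a) = x*y^3*z - x^2*y^2 - y^4 - y^2*z^2 + x^2 + 4*y^2 - 2
tr(b^-2 a^-1 b^2 a^-2) = tr(b^-2 a^-1 b^2 a^-1)*tr(a) - tr(b^-2 a^-1 b^2) = x^2*y^3*z - x^3*y^2 - x*y^4 - x*y^2*z^2 + x^3 + 4*x*y^2 - 3*x
tr(a^-1 b) = tr(b)*tr(a) - tr(b a) = x*y - z
tr(b^-1 a^-1 b^2 a) = tr(b^2 a b^-1)*tr(a) - tr(b^2 a b^-1 a) = -x*y^2*z + x^2*y + y^3 + y*z^2 - 3*y
tr(b^-1 a^-1 b^2 a^-1) = tr(b^-1 a^-1 b^2)*tr(a) - tr(b^-1 a^-1 b^2 a) = x*y^2*z - y^3 - y*z^2 - x*z + 3*y
tr(b^-1 a^-1 b^2 a^-2) = tr(b^-1 a^-1 b^2 a^-1)*tr(a) - tr(b^-1 a^-1 b^2) = x^2*y^2*z - x*y^3 - x*y*z^2 - x^2*z + 2*x*y + z
tr(b^2 a^-2 b^-3 a^-1) = tr(b^-2 a^-1 b^2 a^-2)*tr(b) - tr(b^-2 a^-1 b^2 a^-2 b) = x^2*y^4*z - x^3*y^3 - x*y^5 - x*y^3*z^2 - x^2*y^2*z + x^3*y + 5*x*y^3 + x*y*z^2 + x^2*z - 5*x*y - z
tr(b a^-2 b^-3 a^-2 b) = tr(b^2 a^-2 b^-3 a^-1)*tr(a) - tr(b^2 a^-2 b^-3) = x^3*y^4*z - x^4*y^3 - x^2*y^5 - x^2*y^3*z^2 - x^3*y^2*z + x^4*y + 5*x^2*y^3 + x^2*y*z^2 + x^3*z - 5*x^2*y - 2*x*z + y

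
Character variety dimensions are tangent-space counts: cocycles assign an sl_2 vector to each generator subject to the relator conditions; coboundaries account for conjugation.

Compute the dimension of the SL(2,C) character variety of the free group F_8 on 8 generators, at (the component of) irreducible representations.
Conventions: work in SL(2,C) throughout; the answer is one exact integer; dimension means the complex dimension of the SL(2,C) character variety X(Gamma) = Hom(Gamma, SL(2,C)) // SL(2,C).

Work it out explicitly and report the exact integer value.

21

The free group F_8: 8 generators, no relators.
So Z^1 = (sl_2)^8 in full: dim Z^1 = 24.
At an irreducible rho the centralizer of the image in sl_2 is 0, so the coboundary map sl_2 -> Z^1 is injective: dim B^1 = 3.
dim X = dim H^1 = dim Z^1 - dim B^1 = 24 - 3 = 21.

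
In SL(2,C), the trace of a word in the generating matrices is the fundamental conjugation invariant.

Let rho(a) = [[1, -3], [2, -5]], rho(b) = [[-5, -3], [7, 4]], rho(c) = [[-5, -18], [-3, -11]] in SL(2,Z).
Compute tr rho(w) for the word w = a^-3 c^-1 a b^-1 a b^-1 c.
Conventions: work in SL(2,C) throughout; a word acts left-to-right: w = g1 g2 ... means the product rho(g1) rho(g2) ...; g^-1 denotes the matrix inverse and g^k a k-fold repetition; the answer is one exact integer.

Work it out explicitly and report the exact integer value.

rho(a^-1) = [[-5, 3], [-2, 1]]
... * rho(a^-1) = [[-5, 3], [-2, 1]]  ->  [[19, -12], [8, -5]]
... * rho(a^-1) = [[-5, 3], [-2, 1]]  ->  [[-71, 45], [-30, 19]]
... * rho(c^-1) = [[-11, 18], [3, -5]]  ->  [[916, -1503], [387, -635]]
... * rho(a) = [[1, -3], [2, -5]]  ->  [[-2090, 4767], [-883, 2014]]
... * rho(b^-1) = [[4, 3], [-7, -5]]  ->  [[-41729, -30105], [-17630, -12719]]
... * rho(a) = [[1, -3], [2, -5]]  ->  [[-101939, 275712], [-43068, 116485]]
... * rho(b^-1) = [[4, 3], [-7, -5]]  ->  [[-2337740, -1684377], [-987667, -711629]]
... * rho(c) = [[-5, -18], [-3, -11]]  ->  [[16741831, 60607467], [7073222, 25605925]]
tr = 16741831 + 25605925 = 42347756

42347756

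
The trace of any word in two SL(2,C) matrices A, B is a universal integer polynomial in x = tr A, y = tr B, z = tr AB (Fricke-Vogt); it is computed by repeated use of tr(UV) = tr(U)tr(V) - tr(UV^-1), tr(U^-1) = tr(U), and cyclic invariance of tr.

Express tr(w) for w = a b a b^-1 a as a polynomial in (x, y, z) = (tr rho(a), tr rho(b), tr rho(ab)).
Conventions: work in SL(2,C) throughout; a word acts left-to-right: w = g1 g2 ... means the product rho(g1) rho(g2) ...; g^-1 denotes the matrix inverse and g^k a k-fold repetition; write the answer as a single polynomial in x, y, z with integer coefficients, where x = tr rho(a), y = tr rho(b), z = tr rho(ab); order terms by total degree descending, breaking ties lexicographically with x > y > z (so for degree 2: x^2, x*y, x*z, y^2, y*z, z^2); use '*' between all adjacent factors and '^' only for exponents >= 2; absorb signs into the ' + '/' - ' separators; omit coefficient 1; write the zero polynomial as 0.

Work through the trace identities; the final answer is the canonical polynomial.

x^2*y*z - x*y^2 - x*z^2 + x

trace(a b a) = trace(a) * trace(b a) - trace(b)   [square of a] = x*z - y
reduce: trace(a^2 b a) = trace(a) * trace(a b a) - trace(a b)   [square of a] = x^2*z - x*y - z
so trace(b a b a) = trace(b a) * trace(b a) - trace(1)   [split at a repeated b] = z^2 - 2
trace(b a b) = trace(b) * trace(a b) - trace(a)   [square of b] = y*z - x
reduce: trace(a^2 b a b) = trace(a) * trace(b a b a) - trace(b a b)   [square of a] = x*z^2 - y*z - x
reduce: trace(a b a b^-1 a) = trace(a^2 b a) * trace(b) - trace(a^2 b a b)   [inverse elimination on b] = x^2*y*z - x*y^2 - x*z^2 + x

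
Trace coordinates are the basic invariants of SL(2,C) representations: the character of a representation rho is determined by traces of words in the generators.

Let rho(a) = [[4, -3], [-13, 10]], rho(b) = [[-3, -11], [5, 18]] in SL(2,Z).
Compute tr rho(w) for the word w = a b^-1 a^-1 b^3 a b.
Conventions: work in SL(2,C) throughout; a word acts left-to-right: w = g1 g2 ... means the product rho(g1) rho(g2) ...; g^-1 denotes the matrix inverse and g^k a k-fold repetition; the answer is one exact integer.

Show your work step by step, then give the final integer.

1715549486

rho(a) = [[4, -3], [-13, 10]]
... * rho(b^-1) = [[18, 11], [-5, -3]]  ->  [[87, 53], [-284, -173]]
... * rho(a^-1) = [[10, 3], [13, 4]]  ->  [[1559, 473], [-5089, -1544]]
... * rho(b) = [[-3, -11], [5, 18]]  ->  [[-2312, -8635], [7547, 28187]]
... * rho(b) = [[-3, -11], [5, 18]]  ->  [[-36239, -129998], [118294, 424349]]
... * rho(b) = [[-3, -11], [5, 18]]  ->  [[-541273, -1941335], [1766863, 6337048]]
... * rho(a) = [[4, -3], [-13, 10]]  ->  [[23072263, -17789531], [-75314172, 58069891]]
... * rho(b) = [[-3, -11], [5, 18]]  ->  [[-158164444, -574006451], [516291971, 1873713930]]
tr = -158164444 + 1873713930 = 1715549486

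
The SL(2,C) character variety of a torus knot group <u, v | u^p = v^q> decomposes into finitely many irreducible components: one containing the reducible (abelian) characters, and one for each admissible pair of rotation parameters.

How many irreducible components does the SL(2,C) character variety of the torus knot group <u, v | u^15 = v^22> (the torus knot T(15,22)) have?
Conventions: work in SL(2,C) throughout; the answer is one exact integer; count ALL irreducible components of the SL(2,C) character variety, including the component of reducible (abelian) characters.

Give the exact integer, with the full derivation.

For T(15,22): irreducibility forces the central element u^15 = v^22 to one of +I, -I.
So on each irreducible component the traces are pinned: tr(u) = 2*cos(pi*alpha/15) with 1 <= alpha <= 14, tr(v) = 2*cos(pi*beta/22) with 1 <= beta <= 21.
Consistency of u^15 = (-1)^alpha I with v^22 = (-1)^beta I forces alpha = beta (mod 2).
Enumerate parity-matched pairs: 7*11 odd-odd plus 7*10 even-even gives 147.
Total: 147 irreducible-character components + 1 reducible (abelian) component = 148.

148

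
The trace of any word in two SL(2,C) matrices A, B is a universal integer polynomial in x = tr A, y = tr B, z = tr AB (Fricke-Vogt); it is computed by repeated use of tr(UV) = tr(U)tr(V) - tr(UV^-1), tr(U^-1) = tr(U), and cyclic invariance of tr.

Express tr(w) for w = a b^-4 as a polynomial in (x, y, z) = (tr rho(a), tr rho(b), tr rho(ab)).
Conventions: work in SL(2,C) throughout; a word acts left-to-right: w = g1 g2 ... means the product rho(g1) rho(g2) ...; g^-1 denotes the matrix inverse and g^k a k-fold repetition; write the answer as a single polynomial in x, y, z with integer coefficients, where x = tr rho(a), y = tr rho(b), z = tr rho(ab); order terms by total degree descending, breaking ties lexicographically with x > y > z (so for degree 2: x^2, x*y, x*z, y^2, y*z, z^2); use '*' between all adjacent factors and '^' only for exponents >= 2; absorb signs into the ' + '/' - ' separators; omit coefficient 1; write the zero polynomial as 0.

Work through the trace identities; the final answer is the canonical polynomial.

x*y^4 - y^3*z - 3*x*y^2 + 2*y*z + x

tr(a b^-1) = tr(a) tr(b) - tr(a b)  (eliminate b^-1) = x*y - z
apply: tr(b^-2 a) = tr(a b^-1) tr(b) - tr(a)  (eliminate b^-1) = x*y^2 - y*z - x
apply: tr(b^-3 a) = tr(b^-2 a) tr(b) - tr(b^-2 a b)  (eliminate b^-1) = x*y^3 - y^2*z - 2*x*y + z
apply: tr(a b^-4) = tr(b^-3 a) tr(b) - tr(b^-3 a b)  (eliminate b^-1) = x*y^4 - y^3*z - 3*x*y^2 + 2*y*z + x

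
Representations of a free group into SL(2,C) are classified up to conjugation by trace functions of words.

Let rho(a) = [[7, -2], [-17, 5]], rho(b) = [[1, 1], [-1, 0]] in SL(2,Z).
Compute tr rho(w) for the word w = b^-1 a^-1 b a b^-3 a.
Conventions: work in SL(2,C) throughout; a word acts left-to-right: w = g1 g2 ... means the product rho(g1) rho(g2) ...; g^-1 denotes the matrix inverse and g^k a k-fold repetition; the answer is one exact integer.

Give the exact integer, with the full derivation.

rho(b^-1) = [[0, -1], [1, 1]]
... * rho(a^-1) = [[5, 2], [17, 7]]  ->  [[-17, -7], [22, 9]]
... * rho(b) = [[1, 1], [-1, 0]]  ->  [[-10, -17], [13, 22]]
... * rho(a) = [[7, -2], [-17, 5]]  ->  [[219, -65], [-283, 84]]
... * rho(b^-1) = [[0, -1], [1, 1]]  ->  [[-65, -284], [84, 367]]
... * rho(b^-1) = [[0, -1], [1, 1]]  ->  [[-284, -219], [367, 283]]
... * rho(b^-1) = [[0, -1], [1, 1]]  ->  [[-219, 65], [283, -84]]
... * rho(a) = [[7, -2], [-17, 5]]  ->  [[-2638, 763], [3409, -986]]
tr = -2638 + -986 = -3624

-3624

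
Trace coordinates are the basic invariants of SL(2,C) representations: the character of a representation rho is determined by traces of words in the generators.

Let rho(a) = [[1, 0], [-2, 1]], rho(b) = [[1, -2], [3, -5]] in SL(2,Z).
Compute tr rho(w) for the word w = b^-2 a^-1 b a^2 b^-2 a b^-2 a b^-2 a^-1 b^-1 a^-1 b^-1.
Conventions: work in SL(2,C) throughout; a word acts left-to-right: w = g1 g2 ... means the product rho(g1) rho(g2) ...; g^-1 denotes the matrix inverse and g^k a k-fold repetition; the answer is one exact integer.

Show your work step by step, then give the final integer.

1709656

rho(b^-1) = [[-5, 2], [-3, 1]]
... * rho(b^-1) = [[-5, 2], [-3, 1]]  ->  [[19, -8], [12, -5]]
... * rho(a^-1) = [[1, 0], [2, 1]]  ->  [[3, -8], [2, -5]]
... * rho(b) = [[1, -2], [3, -5]]  ->  [[-21, 34], [-13, 21]]
... * rho(a) = [[1, 0], [-2, 1]]  ->  [[-89, 34], [-55, 21]]
... * rho(a) = [[1, 0], [-2, 1]]  ->  [[-157, 34], [-97, 21]]
... * rho(b^-1) = [[-5, 2], [-3, 1]]  ->  [[683, -280], [422, -173]]
... * rho(b^-1) = [[-5, 2], [-3, 1]]  ->  [[-2575, 1086], [-1591, 671]]
... * rho(a) = [[1, 0], [-2, 1]]  ->  [[-4747, 1086], [-2933, 671]]
... * rho(b^-1) = [[-5, 2], [-3, 1]]  ->  [[20477, -8408], [12652, -5195]]
... * rho(b^-1) = [[-5, 2], [-3, 1]]  ->  [[-77161, 32546], [-47675, 20109]]
... * rho(a) = [[1, 0], [-2, 1]]  ->  [[-142253, 32546], [-87893, 20109]]
... * rho(b^-1) = [[-5, 2], [-3, 1]]  ->  [[613627, -251960], [379138, -155677]]
... * rho(b^-1) = [[-5, 2], [-3, 1]]  ->  [[-2312255, 975294], [-1428659, 602599]]
... * rho(a^-1) = [[1, 0], [2, 1]]  ->  [[-361667, 975294], [-223461, 602599]]
... * rho(b^-1) = [[-5, 2], [-3, 1]]  ->  [[-1117547, 251960], [-690492, 155677]]
... * rho(a^-1) = [[1, 0], [2, 1]]  ->  [[-613627, 251960], [-379138, 155677]]
... * rho(b^-1) = [[-5, 2], [-3, 1]]  ->  [[2312255, -975294], [1428659, -602599]]
tr = 2312255 + -602599 = 1709656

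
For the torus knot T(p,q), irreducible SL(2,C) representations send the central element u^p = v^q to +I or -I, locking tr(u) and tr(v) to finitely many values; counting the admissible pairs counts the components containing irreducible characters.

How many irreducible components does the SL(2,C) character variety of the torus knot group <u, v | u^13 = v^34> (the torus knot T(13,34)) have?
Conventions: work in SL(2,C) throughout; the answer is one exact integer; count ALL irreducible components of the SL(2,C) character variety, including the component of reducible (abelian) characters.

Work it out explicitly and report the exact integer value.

For T(13,34): irreducibility forces the central element u^13 = v^34 to one of +I, -I.
This locks tr(u) to 2*cos(pi*alpha/13), alpha in 1..12, and tr(v) to 2*cos(pi*beta/34), beta in 1..33, on each component of irreducible characters.
u^13 = (-1)^alpha I and v^34 = (-1)^beta I must agree, so alpha and beta have equal parity.
Enumerate parity-matched pairs: 6*17 odd-odd plus 6*16 even-even gives 198.
That is 198 components of irreducible characters, and with the reducible (abelian) component the total is 199.

199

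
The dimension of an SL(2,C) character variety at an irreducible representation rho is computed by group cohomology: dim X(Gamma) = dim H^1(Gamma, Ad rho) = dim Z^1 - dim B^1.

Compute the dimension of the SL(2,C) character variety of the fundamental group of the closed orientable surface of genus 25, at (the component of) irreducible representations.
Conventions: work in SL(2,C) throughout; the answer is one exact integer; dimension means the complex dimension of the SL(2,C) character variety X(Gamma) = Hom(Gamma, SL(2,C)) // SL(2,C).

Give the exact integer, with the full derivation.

The genus-25 surface group: 2g = 50 generators, one relator prod [a_i, b_i].
A cocycle assigns one sl_2 vector per generator subject to the relator condition d_2(z) = 0: dim of the unconstrained space is 3*2g = 150.
H^2 = coker(d_2) is dual to H^0 = 0 at irreducible rho (Poincare duality), so d_2 is onto: dim Z^1 = 147.
Coboundaries contribute dim B^1 = 3 (injective at irreducible rho).
dim H^1 = 147 - 3 = 144 = dim X.

144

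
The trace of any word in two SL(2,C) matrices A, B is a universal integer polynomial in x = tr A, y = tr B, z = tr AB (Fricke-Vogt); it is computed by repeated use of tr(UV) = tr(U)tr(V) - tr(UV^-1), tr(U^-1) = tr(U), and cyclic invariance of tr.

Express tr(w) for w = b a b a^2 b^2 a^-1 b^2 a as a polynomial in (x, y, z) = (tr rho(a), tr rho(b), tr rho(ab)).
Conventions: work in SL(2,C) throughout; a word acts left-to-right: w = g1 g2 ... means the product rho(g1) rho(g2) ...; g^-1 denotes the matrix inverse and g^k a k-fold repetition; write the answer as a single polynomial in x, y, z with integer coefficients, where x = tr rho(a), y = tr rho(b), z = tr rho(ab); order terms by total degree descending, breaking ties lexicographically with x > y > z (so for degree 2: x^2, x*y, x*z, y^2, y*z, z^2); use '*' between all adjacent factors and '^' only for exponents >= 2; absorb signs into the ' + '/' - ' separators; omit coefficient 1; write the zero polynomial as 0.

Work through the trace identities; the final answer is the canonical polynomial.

trace(b a b a) = trace(b a)*trace(b a) - trace(1)  (split on b) = z^2 - 2
trace(a b a b a b) = trace(b a)*trace(b a b a) - trace(b^-1 a^-1)  (split on b) = z^3 - 3*z
trace(b a b) = trace(b)*trace(a b) - trace(a)  (reduce the b square) = y*z - x
trace(a b a b a) = trace(a)*trace(b a b a) - trace(b a b)  (reduce the a square) = x*z^2 - y*z - x
trace(b a b a b a b) = trace(b)*trace(a b a b a b) - trace(a b a b a)  (reduce the b square) = y*z^3 - x*z^2 - 2*y*z + x
trace(b^2 a b a b a b) = trace(b)*trace(b a b a b a b) - trace(b a b a b a)  (reduce the b square) = y^2*z^3 - x*y*z^2 - 2*y^2*z - z^3 + x*y + 3*z
trace(b^4 a b a b a) = trace(b)*trace(b^2 a b a b a b) - trace(b^2 a b a b a)  (reduce the b square) = y^3*z^3 - x*y^2*z^2 - 2*y^3*z - 2*y*z^3 + x*y^2 + x*z^2 + 5*y*z - x
trace(a b a) = trace(a)*trace(b a) - trace(b)  (reduce the a square) = x*z - y
trace(a b a b^2) = trace(b)*trace(a b a b) - trace(a b a)  (reduce the b square) = y*z^2 - x*z - y
trace(a b a b^3) = trace(b)*trace(a b a b^2) - trace(a b a b)  (reduce the b square) = y^2*z^2 - x*y*z - y^2 - z^2 + 2
trace(b a b a b^3) = trace(b)*trace(a b a b^3) - trace(a b a b^2)  (reduce the b square) = y^3*z^2 - x*y^2*z - y^3 - 2*y*z^2 + x*z + 3*y
trace(b^4 a b a b) = trace(b)*trace(b a b a b^3) - trace(b a b a b^2)  (reduce the b square) = y^4*z^2 - x*y^3*z - y^4 - 3*y^2*z^2 + 2*x*y*z + 4*y^2 + z^2 - 2
trace(b^2 a b a b a^2 b^2) = trace(a)*trace(b^4 a b a b a) - trace(b^4 a b a b)  (reduce the a square) = x*y^3*z^3 - x^2*y^2*z^2 - y^4*z^2 - x*y^3*z - 2*x*y*z^3 + x^2*y^2 + x^2*z^2 + y^4 + 3*y^2*z^2 + 3*x*y*z - x^2 - 4*y^2 - z^2 + 2
trace(b a b a b a b a) = trace(a b)*trace(a b a b a b) - trace(a^-1 b^-1 a^-1 b^-1)  (split on a) = z^4 - 4*z^2 + 2
trace(a b a b a b a^2 b) = trace(a)*trace(b a b a b a b a) - trace(b a b a b a b)  (reduce the a square) = x*z^4 - y*z^3 - 3*x*z^2 + 2*y*z + x
trace(b a b a b a^2) = trace(a)*trace(b a b a b a) - trace(b a b a b)  (reduce the a square) = x*z^3 - y*z^2 - 2*x*z + y
trace(a b a b a b a^2) = trace(a)*trace(b a b a b a^2) - trace(b a b a b a)  (reduce the a square) = x^2*z^3 - x*y*z^2 - 2*x^2*z - z^3 + x*y + 3*z
trace(a b a b a^2 b^2 a b) = trace(b)*trace(a b a b a b a^2 b) - trace(a b a b a b a^2)  (reduce the b square) = x*y*z^4 - x^2*z^3 - y^2*z^3 - 2*x*y*z^2 + 2*x^2*z + 2*y^2*z + z^3 - 3*z
trace(a^2 b a b a) = trace(a)*trace(b a b a^2) - trace(b a b a)  (reduce the a square) = x^2*z^2 - x*y*z - x^2 - z^2 + 2
trace(b^2 a^2 b a b a) = trace(b)*trace(a^2 b a b a b) - trace(a^2 b a b a)  (reduce the b square) = x*y*z^3 - x^2*z^2 - y^2*z^2 - x*y*z + x^2 + y^2 + z^2 - 2
trace(a^2 b a) = trace(a)*trace(a b a) - trace(a b)  (reduce the a square) = x^2*z - x*y - z
trace(b a^2 b a b) = trace(b)*trace(a^2 b a b) - trace(a^2 b a)  (reduce the b square) = x*y*z^2 - x^2*z - y^2*z + z
trace(b^2 a^2 b a b) = trace(b)*trace(b a^2 b a b) - trace(b a^2 b a)  (reduce the b square) = x*y^2*z^2 - x^2*y*z - y^3*z - x*z^2 + 2*y*z + x
trace(a b a b a^2 b^2 a) = trace(a)*trace(b^2 a^2 b a b a) - trace(b^2 a^2 b a b)  (reduce the a square) = x^2*y*z^3 - x^3*z^2 - 2*x*y^2*z^2 + y^3*z + x^3 + x*y^2 + 2*x*z^2 - 2*y*z - 3*x
trace(b^2 a b a b a^2 b^2 a) = trace(b)*trace(a b a b a^2 b^2 a b) - trace(a b a b a^2 b^2 a)  (reduce the b square) = x*y^2*z^4 - 2*x^2*y*z^3 - y^3*z^3 + x^3*z^2 + 2*x^2*y*z + y^3*z + y*z^3 - x^3 - x*y^2 - 2*x*z^2 - y*z + 3*x
trace(b a b a^2 b^2 a^-1 b^2 a) = trace(b^2 a b a b a^2 b^2)*trace(a) - trace(b^2 a b a b a^2 b^2 a)  (eliminate a^-1) = x^2*y^3*z^3 - x^3*y^2*z^2 - x*y^4*z^2 - x*y^2*z^4 - x^2*y^3*z + y^3*z^3 + x^3*y^2 + x*y^4 + 3*x*y^2*z^2 + x^2*y*z - y^3*z - y*z^3 - 3*x*y^2 + x*z^2 + y*z - x

x^2*y^3*z^3 - x^3*y^2*z^2 - x*y^4*z^2 - x*y^2*z^4 - x^2*y^3*z + y^3*z^3 + x^3*y^2 + x*y^4 + 3*x*y^2*z^2 + x^2*y*z - y^3*z - y*z^3 - 3*x*y^2 + x*z^2 + y*z - x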